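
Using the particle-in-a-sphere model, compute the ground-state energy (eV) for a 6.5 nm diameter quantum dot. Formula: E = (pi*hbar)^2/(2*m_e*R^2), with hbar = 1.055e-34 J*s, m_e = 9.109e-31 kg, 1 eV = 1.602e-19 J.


Radius R = 6.5/2 = 3.25 nm = 3.25e-09 m
E = (pi * 1.055e-34)^2 / (2 * 9.109e-31 * (3.25e-09)^2)
E(J) = 5.7087e-21
E = E(J) / 1.602e-19 = 0.0356 eV

0.0356


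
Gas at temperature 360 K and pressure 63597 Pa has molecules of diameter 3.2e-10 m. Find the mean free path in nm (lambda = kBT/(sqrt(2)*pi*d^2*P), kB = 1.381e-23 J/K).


Mean free path: lambda = kB*T / (sqrt(2) * pi * d^2 * P)
lambda = 1.381e-23 * 360 / (sqrt(2) * pi * (3.2e-10)^2 * 63597)
lambda = 1.71828e-07 m
lambda = 171.83 nm

171.83


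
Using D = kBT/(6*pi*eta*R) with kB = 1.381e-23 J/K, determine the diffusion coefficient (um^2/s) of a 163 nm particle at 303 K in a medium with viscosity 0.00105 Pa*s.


Radius R = 163/2 = 81.5 nm = 8.15e-08 m
D = kB*T / (6*pi*eta*R)
D = 1.381e-23 * 303 / (6 * pi * 0.00105 * 8.15e-08)
D = 2.59411e-12 m^2/s = 2.594 um^2/s

2.594


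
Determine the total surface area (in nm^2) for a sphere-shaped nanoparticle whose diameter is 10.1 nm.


Radius r = 10.1/2 = 5.05 nm
Surface area SA = 4 * pi * r^2
SA = 4 * pi * (5.05)^2
SA = 320.47 nm^2

320.47


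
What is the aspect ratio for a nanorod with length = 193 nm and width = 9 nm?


Aspect ratio AR = length / diameter
AR = 193 / 9
AR = 21.44

21.44


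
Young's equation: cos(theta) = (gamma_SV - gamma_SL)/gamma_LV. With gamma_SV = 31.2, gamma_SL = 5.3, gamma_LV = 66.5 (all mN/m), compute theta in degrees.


cos(theta) = (gamma_SV - gamma_SL) / gamma_LV
cos(theta) = (31.2 - 5.3) / 66.5
cos(theta) = 0.389474
theta = arccos(0.389474) = 67.08 degrees

67.08


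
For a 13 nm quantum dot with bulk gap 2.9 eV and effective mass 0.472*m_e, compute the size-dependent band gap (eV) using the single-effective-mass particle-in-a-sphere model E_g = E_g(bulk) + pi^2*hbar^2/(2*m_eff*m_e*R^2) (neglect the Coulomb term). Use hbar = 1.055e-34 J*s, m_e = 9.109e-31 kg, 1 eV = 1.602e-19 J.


Radius R = 13/2 nm = 6.5e-09 m
Confinement energy dE = pi^2 * hbar^2 / (2 * m_eff * m_e * R^2)
dE = pi^2 * (1.055e-34)^2 / (2 * 0.472 * 9.109e-31 * (6.5e-09)^2) J, divided by 1.602e-19 J/eV
dE = 0.0189 eV
Total band gap = E_g(bulk) + dE = 2.9 + 0.0189 = 2.9189 eV

2.9189


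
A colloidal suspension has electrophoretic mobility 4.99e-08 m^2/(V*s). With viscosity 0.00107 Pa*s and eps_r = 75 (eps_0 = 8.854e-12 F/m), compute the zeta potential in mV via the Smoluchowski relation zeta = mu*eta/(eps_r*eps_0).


Smoluchowski equation: zeta = mu * eta / (eps_r * eps_0)
zeta = 4.99e-08 * 0.00107 / (75 * 8.854e-12)
zeta = 0.080405 V = 80.41 mV

80.41


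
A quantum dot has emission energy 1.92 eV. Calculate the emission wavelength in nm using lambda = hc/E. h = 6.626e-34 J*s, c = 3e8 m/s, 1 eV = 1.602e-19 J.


Convert energy: E = 1.92 eV = 1.92 * 1.602e-19 = 3.07584e-19 J
lambda = h*c / E = 6.626e-34 * 3e8 / 3.07584e-19
lambda = 6.46262e-07 m = 646.3 nm

646.3


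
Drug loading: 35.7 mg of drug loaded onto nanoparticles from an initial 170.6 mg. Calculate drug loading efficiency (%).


Drug loading efficiency = (drug loaded / drug initial) * 100
DLE = 35.7 / 170.6 * 100
DLE = 0.2093 * 100
DLE = 20.93%

20.93


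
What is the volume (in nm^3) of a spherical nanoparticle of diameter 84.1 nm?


Radius r = 84.1/2 = 42.05 nm
Volume V = (4/3) * pi * r^3
V = (4/3) * pi * (42.05)^3
V = 311448.76 nm^3

311448.76


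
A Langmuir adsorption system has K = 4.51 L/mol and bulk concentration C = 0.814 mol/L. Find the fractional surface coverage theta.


Langmuir isotherm: theta = K*C / (1 + K*C)
K*C = 4.51 * 0.814 = 3.67114
theta = 3.67114 / (1 + 3.67114) = 3.67114 / 4.67114
theta = 0.7859

0.7859


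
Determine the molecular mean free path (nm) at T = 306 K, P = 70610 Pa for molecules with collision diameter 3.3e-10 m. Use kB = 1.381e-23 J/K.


Mean free path: lambda = kB*T / (sqrt(2) * pi * d^2 * P)
lambda = 1.381e-23 * 306 / (sqrt(2) * pi * (3.3e-10)^2 * 70610)
lambda = 1.23696e-07 m
lambda = 123.7 nm

123.7


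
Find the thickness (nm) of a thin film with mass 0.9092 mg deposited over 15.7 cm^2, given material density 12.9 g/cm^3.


Convert: m = 0.9092 mg = 9.0920e-07 kg, A = 15.7 cm^2 = 1.5700e-03 m^2, rho = 12.9 g/cm^3 = 12900 kg/m^3
t = m / (A * rho)
t = 9.0920e-07 / (1.5700e-03 * 12900)
t = 4.4892e-08 m = 44.9 nm

44.9


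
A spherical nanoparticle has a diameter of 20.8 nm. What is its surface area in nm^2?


Radius r = 20.8/2 = 10.4 nm
Surface area SA = 4 * pi * r^2
SA = 4 * pi * (10.4)^2
SA = 1359.18 nm^2

1359.18


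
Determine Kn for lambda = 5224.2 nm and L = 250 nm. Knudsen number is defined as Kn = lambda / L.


Knudsen number Kn = lambda / L
Kn = 5224.2 / 250
Kn = 20.8968

20.8968


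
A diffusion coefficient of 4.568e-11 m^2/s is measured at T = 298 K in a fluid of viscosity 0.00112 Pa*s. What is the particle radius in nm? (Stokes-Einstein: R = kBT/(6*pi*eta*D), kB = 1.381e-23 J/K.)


Stokes-Einstein: R = kB*T / (6*pi*eta*D)
R = 1.381e-23 * 298 / (6 * pi * 0.00112 * 4.568e-11)
R = 4.26741e-09 m = 4.27 nm

4.27


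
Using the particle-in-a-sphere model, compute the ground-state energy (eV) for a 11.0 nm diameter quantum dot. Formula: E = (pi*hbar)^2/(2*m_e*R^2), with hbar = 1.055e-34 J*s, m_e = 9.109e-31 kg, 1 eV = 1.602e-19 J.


Radius R = 11.0/2 = 5.5 nm = 5.5e-09 m
E = (pi * 1.055e-34)^2 / (2 * 9.109e-31 * (5.5e-09)^2)
E(J) = 1.99333e-21
E = E(J) / 1.602e-19 = 0.0124 eV

0.0124


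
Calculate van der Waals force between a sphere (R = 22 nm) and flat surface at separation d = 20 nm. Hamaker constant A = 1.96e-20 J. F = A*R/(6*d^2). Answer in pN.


Convert to SI: R = 22 nm = 2.2e-08 m, d = 20 nm = 2e-08 m
F = A * R / (6 * d^2)
F = 1.96e-20 * 2.2e-08 / (6 * (2e-08)^2)
F = 1.79667e-13 N = 0.18 pN

0.18


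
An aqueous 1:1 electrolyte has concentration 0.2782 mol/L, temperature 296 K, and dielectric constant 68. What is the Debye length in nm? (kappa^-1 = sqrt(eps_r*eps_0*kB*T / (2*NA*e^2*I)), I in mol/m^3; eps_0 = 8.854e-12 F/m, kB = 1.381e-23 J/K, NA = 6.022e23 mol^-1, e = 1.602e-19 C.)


Ionic strength I = 0.2782 * 1^2 * 1000 = 278.2 mol/m^3
kappa^-1 = sqrt(68 * 8.854e-12 * 1.381e-23 * 296 / (2 * 6.022e23 * (1.602e-19)^2 * 278.2))
kappa^-1 = 0.535 nm

0.535


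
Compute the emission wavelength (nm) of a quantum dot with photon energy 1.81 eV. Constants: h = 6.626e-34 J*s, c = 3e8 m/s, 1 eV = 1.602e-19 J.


Convert energy: E = 1.81 eV = 1.81 * 1.602e-19 = 2.89962e-19 J
lambda = h*c / E = 6.626e-34 * 3e8 / 2.89962e-19
lambda = 6.85538e-07 m = 685.5 nm

685.5


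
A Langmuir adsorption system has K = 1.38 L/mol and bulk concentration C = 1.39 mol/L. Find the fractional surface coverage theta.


Langmuir isotherm: theta = K*C / (1 + K*C)
K*C = 1.38 * 1.39 = 1.9182
theta = 1.9182 / (1 + 1.9182) = 1.9182 / 2.9182
theta = 0.6573

0.6573


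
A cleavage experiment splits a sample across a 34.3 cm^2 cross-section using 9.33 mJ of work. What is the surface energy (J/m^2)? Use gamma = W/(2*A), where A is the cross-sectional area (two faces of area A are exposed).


Convert: A = 34.3 cm^2 = 0.00343 m^2, W = 9.33 mJ = 0.00933 J
Cleaving exposes two faces of area A, so total new surface = 2*A and gamma = W / (2*A)
gamma = 0.00933 / (2 * 0.00343)
gamma = 1.36 J/m^2

1.36


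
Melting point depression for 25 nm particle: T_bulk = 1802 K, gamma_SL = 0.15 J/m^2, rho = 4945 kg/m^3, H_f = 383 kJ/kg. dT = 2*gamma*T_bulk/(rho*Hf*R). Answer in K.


Radius R = 25/2 = 12.5 nm = 1.25e-08 m
Convert H_f = 383 kJ/kg = 383000 J/kg
dT = 2 * gamma_SL * T_bulk / (rho * H_f * R)
dT = 2 * 0.15 * 1802 / (4945 * 383000 * 1.25e-08)
dT = 22.8 K

22.8


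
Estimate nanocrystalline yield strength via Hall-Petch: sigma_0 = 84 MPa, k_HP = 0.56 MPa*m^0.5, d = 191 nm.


d = 191 nm = 1.91e-07 m
sqrt(d) = 0.0004370355
Hall-Petch contribution = k / sqrt(d) = 0.56 / 0.0004370355 = 1281.4 MPa
sigma = sigma_0 + k/sqrt(d) = 84 + 1281.4 = 1365.4 MPa

1365.4


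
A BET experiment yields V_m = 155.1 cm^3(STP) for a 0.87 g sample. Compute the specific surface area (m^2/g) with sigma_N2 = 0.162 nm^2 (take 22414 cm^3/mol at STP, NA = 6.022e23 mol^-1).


Number of moles in monolayer = V_m / 22414 = 155.1 / 22414 = 0.00691978
Number of molecules = moles * NA = 0.00691978 * 6.022e23
SA = molecules * sigma / mass
SA = (155.1 / 22414) * 6.022e23 * 0.162e-18 / 0.87
SA = 775.9 m^2/g

775.9


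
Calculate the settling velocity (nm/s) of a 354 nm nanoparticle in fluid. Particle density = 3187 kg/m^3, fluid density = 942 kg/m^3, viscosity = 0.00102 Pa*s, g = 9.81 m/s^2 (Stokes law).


Radius R = 354/2 nm = 1.77e-07 m
Density difference = 3187 - 942 = 2245 kg/m^3
v = 2 * R^2 * (rho_p - rho_f) * g / (9 * eta)
v = 2 * (1.77e-07)^2 * 2245 * 9.81 / (9 * 0.00102)
v = 1.50321e-07 m/s = 150.3208 nm/s

150.3208


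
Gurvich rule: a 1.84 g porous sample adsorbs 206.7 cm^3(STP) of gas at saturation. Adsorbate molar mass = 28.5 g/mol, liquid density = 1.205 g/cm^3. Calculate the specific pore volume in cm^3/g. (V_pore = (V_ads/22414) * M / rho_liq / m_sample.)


Moles adsorbed n = V_ads / 22414 = 206.7 / 22414 = 9.221915e-03 mol
Liquid volume V_liq = n * M / rho_liq = 9.221915e-03 * 28.5 / 1.205 = 0.21811 cm^3
Specific pore volume V_pore = V_liq / m_sample = 0.21811 / 1.84
V_pore = 0.1185 cm^3/g

0.1185


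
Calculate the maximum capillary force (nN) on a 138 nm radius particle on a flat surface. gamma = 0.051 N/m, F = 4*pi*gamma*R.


Convert radius: R = 138 nm = 1.38e-07 m
F = 4 * pi * gamma * R
F = 4 * pi * 0.051 * 1.38e-07
F = 8.84421e-08 N = 88.4421 nN

88.4421


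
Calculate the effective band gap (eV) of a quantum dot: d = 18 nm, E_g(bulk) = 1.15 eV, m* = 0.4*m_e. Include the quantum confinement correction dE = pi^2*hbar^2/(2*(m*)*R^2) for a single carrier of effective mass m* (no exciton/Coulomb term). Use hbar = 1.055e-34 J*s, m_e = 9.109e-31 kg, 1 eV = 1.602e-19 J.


Radius R = 18/2 nm = 9e-09 m
Confinement energy dE = pi^2 * hbar^2 / (2 * m_eff * m_e * R^2)
dE = pi^2 * (1.055e-34)^2 / (2 * 0.4 * 9.109e-31 * (9e-09)^2) J, divided by 1.602e-19 J/eV
dE = 0.0116 eV
Total band gap = E_g(bulk) + dE = 1.15 + 0.0116 = 1.1616 eV

1.1616


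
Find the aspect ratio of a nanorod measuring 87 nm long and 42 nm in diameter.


Aspect ratio AR = length / diameter
AR = 87 / 42
AR = 2.07

2.07


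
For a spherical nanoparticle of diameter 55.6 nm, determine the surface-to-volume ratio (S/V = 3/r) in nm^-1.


Radius r = 55.6/2 = 27.8 nm
S/V = 3 / r = 3 / 27.8
S/V = 0.1079 nm^-1

0.1079


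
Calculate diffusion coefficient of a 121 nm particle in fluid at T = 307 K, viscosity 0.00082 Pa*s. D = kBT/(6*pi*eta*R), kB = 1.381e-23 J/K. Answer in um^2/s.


Radius R = 121/2 = 60.5 nm = 6.05e-08 m
D = kB*T / (6*pi*eta*R)
D = 1.381e-23 * 307 / (6 * pi * 0.00082 * 6.05e-08)
D = 4.53379e-12 m^2/s = 4.534 um^2/s

4.534


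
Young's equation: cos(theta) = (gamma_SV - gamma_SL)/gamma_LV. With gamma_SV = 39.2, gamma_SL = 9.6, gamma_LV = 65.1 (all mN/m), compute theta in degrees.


cos(theta) = (gamma_SV - gamma_SL) / gamma_LV
cos(theta) = (39.2 - 9.6) / 65.1
cos(theta) = 0.454685
theta = arccos(0.454685) = 62.96 degrees

62.96


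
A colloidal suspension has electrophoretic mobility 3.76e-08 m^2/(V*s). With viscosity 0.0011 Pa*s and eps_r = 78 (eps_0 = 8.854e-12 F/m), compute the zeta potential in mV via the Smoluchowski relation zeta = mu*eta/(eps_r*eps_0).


Smoluchowski equation: zeta = mu * eta / (eps_r * eps_0)
zeta = 3.76e-08 * 0.0011 / (78 * 8.854e-12)
zeta = 0.059889 V = 59.89 mV

59.89


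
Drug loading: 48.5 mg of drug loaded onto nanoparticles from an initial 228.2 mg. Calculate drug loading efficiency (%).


Drug loading efficiency = (drug loaded / drug initial) * 100
DLE = 48.5 / 228.2 * 100
DLE = 0.2125 * 100
DLE = 21.25%

21.25


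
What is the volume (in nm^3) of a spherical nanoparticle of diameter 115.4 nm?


Radius r = 115.4/2 = 57.7 nm
Volume V = (4/3) * pi * r^3
V = (4/3) * pi * (57.7)^3
V = 804666.74 nm^3

804666.74


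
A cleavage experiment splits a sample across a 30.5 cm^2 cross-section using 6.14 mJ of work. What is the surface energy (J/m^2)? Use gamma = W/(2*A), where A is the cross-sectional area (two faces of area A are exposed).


Convert: A = 30.5 cm^2 = 0.00305 m^2, W = 6.14 mJ = 0.00614 J
Cleaving exposes two faces of area A, so total new surface = 2*A and gamma = W / (2*A)
gamma = 0.00614 / (2 * 0.00305)
gamma = 1.007 J/m^2

1.007


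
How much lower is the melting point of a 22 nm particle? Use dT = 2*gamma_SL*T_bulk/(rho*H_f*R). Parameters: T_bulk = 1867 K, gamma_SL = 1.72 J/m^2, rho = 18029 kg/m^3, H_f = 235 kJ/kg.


Radius R = 22/2 = 11 nm = 1.1e-08 m
Convert H_f = 235 kJ/kg = 235000 J/kg
dT = 2 * gamma_SL * T_bulk / (rho * H_f * R)
dT = 2 * 1.72 * 1867 / (18029 * 235000 * 1.1e-08)
dT = 137.8 K

137.8


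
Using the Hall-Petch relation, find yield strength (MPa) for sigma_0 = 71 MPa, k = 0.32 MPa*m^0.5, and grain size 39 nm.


d = 39 nm = 3.9e-08 m
sqrt(d) = 0.0001974842
Hall-Petch contribution = k / sqrt(d) = 0.32 / 0.0001974842 = 1620.4 MPa
sigma = sigma_0 + k/sqrt(d) = 71 + 1620.4 = 1691.4 MPa

1691.4


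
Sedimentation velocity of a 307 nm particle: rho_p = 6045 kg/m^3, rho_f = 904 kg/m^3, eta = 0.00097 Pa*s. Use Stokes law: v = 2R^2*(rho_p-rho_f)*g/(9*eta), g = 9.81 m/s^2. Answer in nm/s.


Radius R = 307/2 nm = 1.535e-07 m
Density difference = 6045 - 904 = 5141 kg/m^3
v = 2 * R^2 * (rho_p - rho_f) * g / (9 * eta)
v = 2 * (1.535e-07)^2 * 5141 * 9.81 / (9 * 0.00097)
v = 2.72238e-07 m/s = 272.2382 nm/s

272.2382


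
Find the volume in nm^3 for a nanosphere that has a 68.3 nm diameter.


Radius r = 68.3/2 = 34.15 nm
Volume V = (4/3) * pi * r^3
V = (4/3) * pi * (34.15)^3
V = 166824.85 nm^3

166824.85


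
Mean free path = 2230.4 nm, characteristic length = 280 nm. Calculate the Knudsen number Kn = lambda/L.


Knudsen number Kn = lambda / L
Kn = 2230.4 / 280
Kn = 7.9657

7.9657


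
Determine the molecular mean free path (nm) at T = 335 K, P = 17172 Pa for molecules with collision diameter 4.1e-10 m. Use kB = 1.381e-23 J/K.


Mean free path: lambda = kB*T / (sqrt(2) * pi * d^2 * P)
lambda = 1.381e-23 * 335 / (sqrt(2) * pi * (4.1e-10)^2 * 17172)
lambda = 3.60732e-07 m
lambda = 360.73 nm

360.73


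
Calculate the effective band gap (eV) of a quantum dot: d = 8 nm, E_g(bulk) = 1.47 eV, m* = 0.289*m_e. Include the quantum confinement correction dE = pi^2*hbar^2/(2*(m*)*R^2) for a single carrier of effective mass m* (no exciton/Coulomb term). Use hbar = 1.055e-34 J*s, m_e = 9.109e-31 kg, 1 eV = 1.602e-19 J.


Radius R = 8/2 nm = 4e-09 m
Confinement energy dE = pi^2 * hbar^2 / (2 * m_eff * m_e * R^2)
dE = pi^2 * (1.055e-34)^2 / (2 * 0.289 * 9.109e-31 * (4e-09)^2) J, divided by 1.602e-19 J/eV
dE = 0.0814 eV
Total band gap = E_g(bulk) + dE = 1.47 + 0.0814 = 1.5514 eV

1.5514


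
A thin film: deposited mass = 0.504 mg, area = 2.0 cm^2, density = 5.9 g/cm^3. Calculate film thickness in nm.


Convert: m = 0.504 mg = 5.0400e-07 kg, A = 2.0 cm^2 = 2.0000e-04 m^2, rho = 5.9 g/cm^3 = 5900 kg/m^3
t = m / (A * rho)
t = 5.0400e-07 / (2.0000e-04 * 5900)
t = 4.2712e-07 m = 427.1 nm

427.1


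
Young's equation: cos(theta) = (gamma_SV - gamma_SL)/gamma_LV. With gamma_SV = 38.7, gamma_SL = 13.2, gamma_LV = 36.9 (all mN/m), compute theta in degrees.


cos(theta) = (gamma_SV - gamma_SL) / gamma_LV
cos(theta) = (38.7 - 13.2) / 36.9
cos(theta) = 0.691057
theta = arccos(0.691057) = 46.29 degrees

46.29


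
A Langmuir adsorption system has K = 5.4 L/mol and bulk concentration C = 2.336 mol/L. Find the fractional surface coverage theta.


Langmuir isotherm: theta = K*C / (1 + K*C)
K*C = 5.4 * 2.336 = 12.6144
theta = 12.6144 / (1 + 12.6144) = 12.6144 / 13.6144
theta = 0.9265

0.9265


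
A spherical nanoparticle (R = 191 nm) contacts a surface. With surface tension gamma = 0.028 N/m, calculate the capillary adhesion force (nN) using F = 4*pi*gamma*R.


Convert radius: R = 191 nm = 1.91e-07 m
F = 4 * pi * gamma * R
F = 4 * pi * 0.028 * 1.91e-07
F = 6.7205e-08 N = 67.205 nN

67.205


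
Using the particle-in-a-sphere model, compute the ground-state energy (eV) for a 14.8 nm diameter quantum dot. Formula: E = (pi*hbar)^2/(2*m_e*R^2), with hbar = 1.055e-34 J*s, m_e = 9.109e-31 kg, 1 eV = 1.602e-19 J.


Radius R = 14.8/2 = 7.4 nm = 7.4e-09 m
E = (pi * 1.055e-34)^2 / (2 * 9.109e-31 * (7.4e-09)^2)
E(J) = 1.10113e-21
E = E(J) / 1.602e-19 = 0.0069 eV

0.0069


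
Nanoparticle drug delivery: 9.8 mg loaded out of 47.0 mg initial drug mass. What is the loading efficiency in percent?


Drug loading efficiency = (drug loaded / drug initial) * 100
DLE = 9.8 / 47.0 * 100
DLE = 0.2085 * 100
DLE = 20.85%

20.85


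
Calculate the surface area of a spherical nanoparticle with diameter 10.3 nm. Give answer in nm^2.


Radius r = 10.3/2 = 5.15 nm
Surface area SA = 4 * pi * r^2
SA = 4 * pi * (5.15)^2
SA = 333.29 nm^2

333.29


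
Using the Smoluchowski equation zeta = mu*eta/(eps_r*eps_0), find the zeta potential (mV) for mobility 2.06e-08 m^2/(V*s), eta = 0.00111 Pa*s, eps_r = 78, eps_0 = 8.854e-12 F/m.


Smoluchowski equation: zeta = mu * eta / (eps_r * eps_0)
zeta = 2.06e-08 * 0.00111 / (78 * 8.854e-12)
zeta = 0.03311 V = 33.11 mV

33.11


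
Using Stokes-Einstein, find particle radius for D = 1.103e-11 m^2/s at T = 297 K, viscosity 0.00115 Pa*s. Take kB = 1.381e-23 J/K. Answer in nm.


Stokes-Einstein: R = kB*T / (6*pi*eta*D)
R = 1.381e-23 * 297 / (6 * pi * 0.00115 * 1.103e-11)
R = 1.71544e-08 m = 17.15 nm

17.15


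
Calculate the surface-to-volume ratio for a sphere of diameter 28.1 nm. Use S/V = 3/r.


Radius r = 28.1/2 = 14.05 nm
S/V = 3 / r = 3 / 14.05
S/V = 0.2135 nm^-1

0.2135


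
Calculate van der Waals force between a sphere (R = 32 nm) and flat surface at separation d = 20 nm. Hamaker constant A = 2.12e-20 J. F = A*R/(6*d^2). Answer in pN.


Convert to SI: R = 32 nm = 3.2e-08 m, d = 20 nm = 2e-08 m
F = A * R / (6 * d^2)
F = 2.12e-20 * 3.2e-08 / (6 * (2e-08)^2)
F = 2.82667e-13 N = 0.283 pN

0.283


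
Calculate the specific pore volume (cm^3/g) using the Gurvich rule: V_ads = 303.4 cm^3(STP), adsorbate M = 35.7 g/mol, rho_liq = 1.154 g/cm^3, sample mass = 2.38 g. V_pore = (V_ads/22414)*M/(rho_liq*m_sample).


Moles adsorbed n = V_ads / 22414 = 303.4 / 22414 = 1.353618e-02 mol
Liquid volume V_liq = n * M / rho_liq = 1.353618e-02 * 35.7 / 1.154 = 0.41875 cm^3
Specific pore volume V_pore = V_liq / m_sample = 0.41875 / 2.38
V_pore = 0.1759 cm^3/g

0.1759


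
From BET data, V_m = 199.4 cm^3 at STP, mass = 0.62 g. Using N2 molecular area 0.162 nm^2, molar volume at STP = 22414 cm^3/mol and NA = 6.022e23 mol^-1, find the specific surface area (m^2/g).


Number of moles in monolayer = V_m / 22414 = 199.4 / 22414 = 0.00889623
Number of molecules = moles * NA = 0.00889623 * 6.022e23
SA = molecules * sigma / mass
SA = (199.4 / 22414) * 6.022e23 * 0.162e-18 / 0.62
SA = 1399.8 m^2/g

1399.8


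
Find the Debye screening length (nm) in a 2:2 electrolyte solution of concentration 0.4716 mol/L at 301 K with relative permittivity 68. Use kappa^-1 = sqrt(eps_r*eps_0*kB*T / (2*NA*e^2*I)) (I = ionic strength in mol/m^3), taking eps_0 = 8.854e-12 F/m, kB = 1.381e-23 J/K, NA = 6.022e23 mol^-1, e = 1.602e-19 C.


Ionic strength I = 0.4716 * 2^2 * 1000 = 1886.4 mol/m^3
kappa^-1 = sqrt(68 * 8.854e-12 * 1.381e-23 * 301 / (2 * 6.022e23 * (1.602e-19)^2 * 1886.4))
kappa^-1 = 0.207 nm

0.207


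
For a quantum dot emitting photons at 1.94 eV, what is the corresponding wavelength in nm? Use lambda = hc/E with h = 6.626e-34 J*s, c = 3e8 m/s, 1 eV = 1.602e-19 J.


Convert energy: E = 1.94 eV = 1.94 * 1.602e-19 = 3.10788e-19 J
lambda = h*c / E = 6.626e-34 * 3e8 / 3.10788e-19
lambda = 6.396e-07 m = 639.6 nm

639.6


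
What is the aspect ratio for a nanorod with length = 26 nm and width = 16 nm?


Aspect ratio AR = length / diameter
AR = 26 / 16
AR = 1.62

1.62


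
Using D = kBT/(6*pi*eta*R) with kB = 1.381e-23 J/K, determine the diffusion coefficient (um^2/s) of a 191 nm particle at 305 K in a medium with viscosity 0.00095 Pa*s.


Radius R = 191/2 = 95.5 nm = 9.55e-08 m
D = kB*T / (6*pi*eta*R)
D = 1.381e-23 * 305 / (6 * pi * 0.00095 * 9.55e-08)
D = 2.46301e-12 m^2/s = 2.463 um^2/s

2.463


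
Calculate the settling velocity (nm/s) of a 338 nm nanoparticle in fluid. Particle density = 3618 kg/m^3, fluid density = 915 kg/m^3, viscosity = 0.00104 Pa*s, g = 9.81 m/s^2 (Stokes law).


Radius R = 338/2 nm = 1.69e-07 m
Density difference = 3618 - 915 = 2703 kg/m^3
v = 2 * R^2 * (rho_p - rho_f) * g / (9 * eta)
v = 2 * (1.69e-07)^2 * 2703 * 9.81 / (9 * 0.00104)
v = 1.61824e-07 m/s = 161.8239 nm/s

161.8239


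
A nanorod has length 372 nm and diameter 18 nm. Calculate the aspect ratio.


Aspect ratio AR = length / diameter
AR = 372 / 18
AR = 20.67

20.67


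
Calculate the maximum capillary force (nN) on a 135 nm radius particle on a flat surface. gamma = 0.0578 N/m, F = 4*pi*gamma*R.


Convert radius: R = 135 nm = 1.35e-07 m
F = 4 * pi * gamma * R
F = 4 * pi * 0.0578 * 1.35e-07
F = 9.80554e-08 N = 98.0554 nN

98.0554


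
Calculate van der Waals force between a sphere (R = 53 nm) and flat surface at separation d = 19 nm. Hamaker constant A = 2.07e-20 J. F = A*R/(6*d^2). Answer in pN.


Convert to SI: R = 53 nm = 5.3e-08 m, d = 19 nm = 1.9e-08 m
F = A * R / (6 * d^2)
F = 2.07e-20 * 5.3e-08 / (6 * (1.9e-08)^2)
F = 5.0651e-13 N = 0.507 pN

0.507


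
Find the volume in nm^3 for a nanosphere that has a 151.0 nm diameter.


Radius r = 151.0/2 = 75.5 nm
Volume V = (4/3) * pi * r^3
V = (4/3) * pi * (75.5)^3
V = 1802724.93 nm^3

1802724.93


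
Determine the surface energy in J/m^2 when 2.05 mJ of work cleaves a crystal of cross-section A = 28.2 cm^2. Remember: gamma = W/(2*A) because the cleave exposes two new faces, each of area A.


Convert: A = 28.2 cm^2 = 0.00282 m^2, W = 2.05 mJ = 0.00205 J
Cleaving exposes two faces of area A, so total new surface = 2*A and gamma = W / (2*A)
gamma = 0.00205 / (2 * 0.00282)
gamma = 0.363 J/m^2

0.363


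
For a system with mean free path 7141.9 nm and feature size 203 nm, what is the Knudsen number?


Knudsen number Kn = lambda / L
Kn = 7141.9 / 203
Kn = 35.1818

35.1818


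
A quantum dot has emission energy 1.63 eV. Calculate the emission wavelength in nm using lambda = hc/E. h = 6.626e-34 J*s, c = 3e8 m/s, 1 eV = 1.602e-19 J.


Convert energy: E = 1.63 eV = 1.63 * 1.602e-19 = 2.61126e-19 J
lambda = h*c / E = 6.626e-34 * 3e8 / 2.61126e-19
lambda = 7.61242e-07 m = 761.2 nm

761.2


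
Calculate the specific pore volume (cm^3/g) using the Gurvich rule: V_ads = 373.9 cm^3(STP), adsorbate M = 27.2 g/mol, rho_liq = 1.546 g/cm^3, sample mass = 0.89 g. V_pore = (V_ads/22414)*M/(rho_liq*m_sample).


Moles adsorbed n = V_ads / 22414 = 373.9 / 22414 = 1.668154e-02 mol
Liquid volume V_liq = n * M / rho_liq = 1.668154e-02 * 27.2 / 1.546 = 0.29349 cm^3
Specific pore volume V_pore = V_liq / m_sample = 0.29349 / 0.89
V_pore = 0.3298 cm^3/g

0.3298


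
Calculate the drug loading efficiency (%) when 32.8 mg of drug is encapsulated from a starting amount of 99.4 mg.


Drug loading efficiency = (drug loaded / drug initial) * 100
DLE = 32.8 / 99.4 * 100
DLE = 0.33 * 100
DLE = 33.0%

33.0


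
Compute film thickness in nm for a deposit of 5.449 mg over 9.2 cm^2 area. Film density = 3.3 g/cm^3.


Convert: m = 5.449 mg = 5.4490e-06 kg, A = 9.2 cm^2 = 9.2000e-04 m^2, rho = 3.3 g/cm^3 = 3300 kg/m^3
t = m / (A * rho)
t = 5.4490e-06 / (9.2000e-04 * 3300)
t = 1.7948e-06 m = 1794.8 nm

1794.8


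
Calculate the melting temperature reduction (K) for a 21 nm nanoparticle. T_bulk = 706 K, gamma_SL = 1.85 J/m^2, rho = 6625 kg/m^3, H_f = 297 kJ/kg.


Radius R = 21/2 = 10.5 nm = 1.05e-08 m
Convert H_f = 297 kJ/kg = 297000 J/kg
dT = 2 * gamma_SL * T_bulk / (rho * H_f * R)
dT = 2 * 1.85 * 706 / (6625 * 297000 * 1.05e-08)
dT = 126.4 K

126.4


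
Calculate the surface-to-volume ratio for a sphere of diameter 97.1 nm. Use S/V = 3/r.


Radius r = 97.1/2 = 48.55 nm
S/V = 3 / r = 3 / 48.55
S/V = 0.0618 nm^-1

0.0618


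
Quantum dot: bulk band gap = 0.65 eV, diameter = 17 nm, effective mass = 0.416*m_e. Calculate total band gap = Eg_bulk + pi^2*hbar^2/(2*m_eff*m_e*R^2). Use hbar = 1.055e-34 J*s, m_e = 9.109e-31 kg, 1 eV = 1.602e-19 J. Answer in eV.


Radius R = 17/2 nm = 8.5e-09 m
Confinement energy dE = pi^2 * hbar^2 / (2 * m_eff * m_e * R^2)
dE = pi^2 * (1.055e-34)^2 / (2 * 0.416 * 9.109e-31 * (8.5e-09)^2) J, divided by 1.602e-19 J/eV
dE = 0.0125 eV
Total band gap = E_g(bulk) + dE = 0.65 + 0.0125 = 0.6625 eV

0.6625


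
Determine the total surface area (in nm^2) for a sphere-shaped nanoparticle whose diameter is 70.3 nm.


Radius r = 70.3/2 = 35.15 nm
Surface area SA = 4 * pi * r^2
SA = 4 * pi * (35.15)^2
SA = 15526.03 nm^2

15526.03


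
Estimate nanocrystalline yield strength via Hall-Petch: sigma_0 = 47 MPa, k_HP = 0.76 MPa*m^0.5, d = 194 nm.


d = 194 nm = 1.94e-07 m
sqrt(d) = 0.0004404543
Hall-Petch contribution = k / sqrt(d) = 0.76 / 0.0004404543 = 1725.5 MPa
sigma = sigma_0 + k/sqrt(d) = 47 + 1725.5 = 1772.5 MPa

1772.5


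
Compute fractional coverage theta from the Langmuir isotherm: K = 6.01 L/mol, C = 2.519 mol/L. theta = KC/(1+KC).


Langmuir isotherm: theta = K*C / (1 + K*C)
K*C = 6.01 * 2.519 = 15.13919
theta = 15.13919 / (1 + 15.13919) = 15.13919 / 16.13919
theta = 0.938

0.938


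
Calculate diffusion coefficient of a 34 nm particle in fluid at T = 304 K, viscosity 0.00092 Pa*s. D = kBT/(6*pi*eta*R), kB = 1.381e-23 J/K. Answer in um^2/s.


Radius R = 34/2 = 17 nm = 1.7e-08 m
D = kB*T / (6*pi*eta*R)
D = 1.381e-23 * 304 / (6 * pi * 0.00092 * 1.7e-08)
D = 1.42406e-11 m^2/s = 14.241 um^2/s

14.241


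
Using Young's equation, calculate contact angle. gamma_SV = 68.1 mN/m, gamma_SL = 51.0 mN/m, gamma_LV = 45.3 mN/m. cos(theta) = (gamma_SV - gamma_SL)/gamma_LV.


cos(theta) = (gamma_SV - gamma_SL) / gamma_LV
cos(theta) = (68.1 - 51.0) / 45.3
cos(theta) = 0.377483
theta = arccos(0.377483) = 67.82 degrees

67.82


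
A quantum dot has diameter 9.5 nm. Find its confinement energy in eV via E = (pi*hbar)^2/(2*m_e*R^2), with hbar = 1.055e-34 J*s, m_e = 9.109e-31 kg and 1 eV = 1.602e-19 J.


Radius R = 9.5/2 = 4.75 nm = 4.75e-09 m
E = (pi * 1.055e-34)^2 / (2 * 9.109e-31 * (4.75e-09)^2)
E(J) = 2.67249e-21
E = E(J) / 1.602e-19 = 0.0167 eV

0.0167


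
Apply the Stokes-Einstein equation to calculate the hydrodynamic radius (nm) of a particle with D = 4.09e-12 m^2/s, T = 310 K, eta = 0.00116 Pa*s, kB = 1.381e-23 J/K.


Stokes-Einstein: R = kB*T / (6*pi*eta*D)
R = 1.381e-23 * 310 / (6 * pi * 0.00116 * 4.09e-12)
R = 4.7871e-08 m = 47.87 nm

47.87


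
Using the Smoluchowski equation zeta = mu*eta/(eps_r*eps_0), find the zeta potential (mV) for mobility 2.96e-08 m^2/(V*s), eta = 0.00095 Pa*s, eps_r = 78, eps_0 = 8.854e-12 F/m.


Smoluchowski equation: zeta = mu * eta / (eps_r * eps_0)
zeta = 2.96e-08 * 0.00095 / (78 * 8.854e-12)
zeta = 0.040718 V = 40.72 mV

40.72


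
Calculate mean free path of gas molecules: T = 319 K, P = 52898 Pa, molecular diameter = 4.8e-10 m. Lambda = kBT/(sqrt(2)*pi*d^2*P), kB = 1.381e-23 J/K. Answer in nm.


Mean free path: lambda = kB*T / (sqrt(2) * pi * d^2 * P)
lambda = 1.381e-23 * 319 / (sqrt(2) * pi * (4.8e-10)^2 * 52898)
lambda = 8.13575e-08 m
lambda = 81.36 nm

81.36


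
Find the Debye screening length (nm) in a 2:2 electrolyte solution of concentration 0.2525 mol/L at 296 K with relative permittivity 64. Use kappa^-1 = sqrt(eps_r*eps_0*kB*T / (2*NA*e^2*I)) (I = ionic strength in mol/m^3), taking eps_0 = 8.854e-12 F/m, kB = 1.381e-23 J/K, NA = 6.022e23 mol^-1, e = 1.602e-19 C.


Ionic strength I = 0.2525 * 2^2 * 1000 = 1010 mol/m^3
kappa^-1 = sqrt(64 * 8.854e-12 * 1.381e-23 * 296 / (2 * 6.022e23 * (1.602e-19)^2 * 1010))
kappa^-1 = 0.272 nm

0.272


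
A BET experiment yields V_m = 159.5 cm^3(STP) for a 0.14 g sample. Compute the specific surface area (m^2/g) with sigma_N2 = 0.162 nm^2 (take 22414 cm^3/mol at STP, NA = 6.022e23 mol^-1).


Number of moles in monolayer = V_m / 22414 = 159.5 / 22414 = 0.00711609
Number of molecules = moles * NA = 0.00711609 * 6.022e23
SA = molecules * sigma / mass
SA = (159.5 / 22414) * 6.022e23 * 0.162e-18 / 0.14
SA = 4958.7 m^2/g

4958.7


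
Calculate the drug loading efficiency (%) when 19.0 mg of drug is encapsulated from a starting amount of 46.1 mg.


Drug loading efficiency = (drug loaded / drug initial) * 100
DLE = 19.0 / 46.1 * 100
DLE = 0.4121 * 100
DLE = 41.21%

41.21


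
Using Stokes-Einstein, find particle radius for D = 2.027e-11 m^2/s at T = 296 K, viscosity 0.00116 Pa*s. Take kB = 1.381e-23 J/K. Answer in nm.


Stokes-Einstein: R = kB*T / (6*pi*eta*D)
R = 1.381e-23 * 296 / (6 * pi * 0.00116 * 2.027e-11)
R = 9.22301e-09 m = 9.22 nm

9.22


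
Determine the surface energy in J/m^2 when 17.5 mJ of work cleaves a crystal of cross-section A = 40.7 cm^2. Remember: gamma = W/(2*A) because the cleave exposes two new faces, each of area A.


Convert: A = 40.7 cm^2 = 0.00407 m^2, W = 17.5 mJ = 0.0175 J
Cleaving exposes two faces of area A, so total new surface = 2*A and gamma = W / (2*A)
gamma = 0.0175 / (2 * 0.00407)
gamma = 2.15 J/m^2

2.15


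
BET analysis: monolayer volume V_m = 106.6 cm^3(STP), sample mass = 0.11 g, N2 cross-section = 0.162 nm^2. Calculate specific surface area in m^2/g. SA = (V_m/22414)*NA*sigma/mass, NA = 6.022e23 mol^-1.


Number of moles in monolayer = V_m / 22414 = 106.6 / 22414 = 0.00475596
Number of molecules = moles * NA = 0.00475596 * 6.022e23
SA = molecules * sigma / mass
SA = (106.6 / 22414) * 6.022e23 * 0.162e-18 / 0.11
SA = 4217.9 m^2/g

4217.9


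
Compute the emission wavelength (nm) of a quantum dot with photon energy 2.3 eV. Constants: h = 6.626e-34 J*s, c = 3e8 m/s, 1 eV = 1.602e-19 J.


Convert energy: E = 2.3 eV = 2.3 * 1.602e-19 = 3.6846e-19 J
lambda = h*c / E = 6.626e-34 * 3e8 / 3.6846e-19
lambda = 5.39489e-07 m = 539.5 nm

539.5


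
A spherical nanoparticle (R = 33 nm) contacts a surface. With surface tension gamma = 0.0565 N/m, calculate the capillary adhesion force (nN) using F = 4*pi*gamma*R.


Convert radius: R = 33 nm = 3.3e-08 m
F = 4 * pi * gamma * R
F = 4 * pi * 0.0565 * 3.3e-08
F = 2.343e-08 N = 23.43 nN

23.43


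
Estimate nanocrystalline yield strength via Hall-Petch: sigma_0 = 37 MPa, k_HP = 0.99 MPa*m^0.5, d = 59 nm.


d = 59 nm = 5.9e-08 m
sqrt(d) = 0.0002428992
Hall-Petch contribution = k / sqrt(d) = 0.99 / 0.0002428992 = 4075.8 MPa
sigma = sigma_0 + k/sqrt(d) = 37 + 4075.8 = 4112.8 MPa

4112.8


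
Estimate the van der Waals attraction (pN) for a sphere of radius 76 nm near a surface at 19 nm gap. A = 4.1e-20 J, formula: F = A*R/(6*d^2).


Convert to SI: R = 76 nm = 7.6e-08 m, d = 19 nm = 1.9e-08 m
F = A * R / (6 * d^2)
F = 4.1e-20 * 7.6e-08 / (6 * (1.9e-08)^2)
F = 1.4386e-12 N = 1.439 pN

1.439


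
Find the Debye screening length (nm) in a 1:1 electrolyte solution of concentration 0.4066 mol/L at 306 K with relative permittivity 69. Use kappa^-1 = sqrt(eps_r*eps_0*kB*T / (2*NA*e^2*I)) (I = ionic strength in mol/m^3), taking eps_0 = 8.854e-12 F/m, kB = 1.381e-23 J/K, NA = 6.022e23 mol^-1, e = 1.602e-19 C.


Ionic strength I = 0.4066 * 1^2 * 1000 = 406.6 mol/m^3
kappa^-1 = sqrt(69 * 8.854e-12 * 1.381e-23 * 306 / (2 * 6.022e23 * (1.602e-19)^2 * 406.6))
kappa^-1 = 0.453 nm

0.453


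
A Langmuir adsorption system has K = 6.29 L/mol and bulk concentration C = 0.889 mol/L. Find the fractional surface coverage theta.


Langmuir isotherm: theta = K*C / (1 + K*C)
K*C = 6.29 * 0.889 = 5.59181
theta = 5.59181 / (1 + 5.59181) = 5.59181 / 6.59181
theta = 0.8483

0.8483


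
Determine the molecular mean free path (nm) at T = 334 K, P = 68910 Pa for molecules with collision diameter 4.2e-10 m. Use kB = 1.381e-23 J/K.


Mean free path: lambda = kB*T / (sqrt(2) * pi * d^2 * P)
lambda = 1.381e-23 * 334 / (sqrt(2) * pi * (4.2e-10)^2 * 68910)
lambda = 8.54072e-08 m
lambda = 85.41 nm

85.41


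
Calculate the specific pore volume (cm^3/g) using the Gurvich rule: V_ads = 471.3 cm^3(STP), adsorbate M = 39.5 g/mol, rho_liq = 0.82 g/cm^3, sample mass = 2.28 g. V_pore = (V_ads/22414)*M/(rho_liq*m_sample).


Moles adsorbed n = V_ads / 22414 = 471.3 / 22414 = 2.102704e-02 mol
Liquid volume V_liq = n * M / rho_liq = 2.102704e-02 * 39.5 / 0.82 = 1.01289 cm^3
Specific pore volume V_pore = V_liq / m_sample = 1.01289 / 2.28
V_pore = 0.4442 cm^3/g

0.4442


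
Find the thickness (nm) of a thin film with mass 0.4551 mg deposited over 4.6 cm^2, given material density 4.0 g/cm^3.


Convert: m = 0.4551 mg = 4.5510e-07 kg, A = 4.6 cm^2 = 4.6000e-04 m^2, rho = 4.0 g/cm^3 = 4000 kg/m^3
t = m / (A * rho)
t = 4.5510e-07 / (4.6000e-04 * 4000)
t = 2.4734e-07 m = 247.3 nm

247.3


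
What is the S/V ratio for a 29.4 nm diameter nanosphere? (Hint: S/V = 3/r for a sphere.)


Radius r = 29.4/2 = 14.7 nm
S/V = 3 / r = 3 / 14.7
S/V = 0.2041 nm^-1

0.2041


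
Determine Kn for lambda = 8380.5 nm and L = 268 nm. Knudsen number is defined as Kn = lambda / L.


Knudsen number Kn = lambda / L
Kn = 8380.5 / 268
Kn = 31.2705

31.2705


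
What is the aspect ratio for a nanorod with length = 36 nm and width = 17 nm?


Aspect ratio AR = length / diameter
AR = 36 / 17
AR = 2.12

2.12


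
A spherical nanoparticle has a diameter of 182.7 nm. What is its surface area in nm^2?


Radius r = 182.7/2 = 91.35 nm
Surface area SA = 4 * pi * r^2
SA = 4 * pi * (91.35)^2
SA = 104864.13 nm^2

104864.13


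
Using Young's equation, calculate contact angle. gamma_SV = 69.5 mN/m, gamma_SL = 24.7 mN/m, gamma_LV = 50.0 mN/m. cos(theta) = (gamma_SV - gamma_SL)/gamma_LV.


cos(theta) = (gamma_SV - gamma_SL) / gamma_LV
cos(theta) = (69.5 - 24.7) / 50.0
cos(theta) = 0.896
theta = arccos(0.896) = 26.36 degrees

26.36


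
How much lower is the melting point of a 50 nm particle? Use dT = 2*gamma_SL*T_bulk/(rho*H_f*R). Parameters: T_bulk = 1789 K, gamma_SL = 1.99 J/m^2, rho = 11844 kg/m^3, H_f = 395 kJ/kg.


Radius R = 50/2 = 25 nm = 2.5e-08 m
Convert H_f = 395 kJ/kg = 395000 J/kg
dT = 2 * gamma_SL * T_bulk / (rho * H_f * R)
dT = 2 * 1.99 * 1789 / (11844 * 395000 * 2.5e-08)
dT = 60.9 K

60.9


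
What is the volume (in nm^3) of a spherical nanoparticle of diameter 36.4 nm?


Radius r = 36.4/2 = 18.2 nm
Volume V = (4/3) * pi * r^3
V = (4/3) * pi * (18.2)^3
V = 25252.41 nm^3

25252.41


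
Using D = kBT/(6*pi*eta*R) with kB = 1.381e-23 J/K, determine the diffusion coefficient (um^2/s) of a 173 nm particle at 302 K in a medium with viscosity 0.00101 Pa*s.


Radius R = 173/2 = 86.5 nm = 8.65e-08 m
D = kB*T / (6*pi*eta*R)
D = 1.381e-23 * 302 / (6 * pi * 0.00101 * 8.65e-08)
D = 2.53257e-12 m^2/s = 2.533 um^2/s

2.533


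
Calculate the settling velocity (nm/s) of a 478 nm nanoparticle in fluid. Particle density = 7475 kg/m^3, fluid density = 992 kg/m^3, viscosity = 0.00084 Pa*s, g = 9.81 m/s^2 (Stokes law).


Radius R = 478/2 nm = 2.39e-07 m
Density difference = 7475 - 992 = 6483 kg/m^3
v = 2 * R^2 * (rho_p - rho_f) * g / (9 * eta)
v = 2 * (2.39e-07)^2 * 6483 * 9.81 / (9 * 0.00084)
v = 9.61057e-07 m/s = 961.0567 nm/s

961.0567


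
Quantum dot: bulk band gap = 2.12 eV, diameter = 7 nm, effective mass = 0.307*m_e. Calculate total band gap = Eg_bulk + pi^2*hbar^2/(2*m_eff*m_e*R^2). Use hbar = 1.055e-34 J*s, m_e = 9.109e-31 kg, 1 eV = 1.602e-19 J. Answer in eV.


Radius R = 7/2 nm = 3.5e-09 m
Confinement energy dE = pi^2 * hbar^2 / (2 * m_eff * m_e * R^2)
dE = pi^2 * (1.055e-34)^2 / (2 * 0.307 * 9.109e-31 * (3.5e-09)^2) J, divided by 1.602e-19 J/eV
dE = 0.1001 eV
Total band gap = E_g(bulk) + dE = 2.12 + 0.1001 = 2.2201 eV

2.2201


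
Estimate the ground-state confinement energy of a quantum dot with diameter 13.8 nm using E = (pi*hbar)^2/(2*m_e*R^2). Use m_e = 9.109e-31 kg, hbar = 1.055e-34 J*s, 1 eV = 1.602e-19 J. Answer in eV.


Radius R = 13.8/2 = 6.9 nm = 6.9e-09 m
E = (pi * 1.055e-34)^2 / (2 * 9.109e-31 * (6.9e-09)^2)
E(J) = 1.2665e-21
E = E(J) / 1.602e-19 = 0.0079 eV

0.0079


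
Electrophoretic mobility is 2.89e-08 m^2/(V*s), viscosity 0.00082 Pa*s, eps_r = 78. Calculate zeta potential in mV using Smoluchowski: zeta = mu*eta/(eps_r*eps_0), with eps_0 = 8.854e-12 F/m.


Smoluchowski equation: zeta = mu * eta / (eps_r * eps_0)
zeta = 2.89e-08 * 0.00082 / (78 * 8.854e-12)
zeta = 0.034314 V = 34.31 mV

34.31


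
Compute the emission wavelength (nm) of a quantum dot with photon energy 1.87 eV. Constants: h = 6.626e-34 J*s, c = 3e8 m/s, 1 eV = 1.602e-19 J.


Convert energy: E = 1.87 eV = 1.87 * 1.602e-19 = 2.99574e-19 J
lambda = h*c / E = 6.626e-34 * 3e8 / 2.99574e-19
lambda = 6.63542e-07 m = 663.5 nm

663.5


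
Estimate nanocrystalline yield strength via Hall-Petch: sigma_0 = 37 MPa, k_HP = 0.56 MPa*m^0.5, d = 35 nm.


d = 35 nm = 3.5e-08 m
sqrt(d) = 0.0001870829
Hall-Petch contribution = k / sqrt(d) = 0.56 / 0.0001870829 = 2993.3 MPa
sigma = sigma_0 + k/sqrt(d) = 37 + 2993.3 = 3030.3 MPa

3030.3


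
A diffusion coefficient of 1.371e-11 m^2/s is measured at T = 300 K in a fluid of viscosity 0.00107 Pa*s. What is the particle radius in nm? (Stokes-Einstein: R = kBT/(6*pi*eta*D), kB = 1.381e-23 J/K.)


Stokes-Einstein: R = kB*T / (6*pi*eta*D)
R = 1.381e-23 * 300 / (6 * pi * 0.00107 * 1.371e-11)
R = 1.49828e-08 m = 14.98 nm

14.98


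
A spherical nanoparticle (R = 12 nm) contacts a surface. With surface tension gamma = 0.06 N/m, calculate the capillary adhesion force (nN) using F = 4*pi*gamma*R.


Convert radius: R = 12 nm = 1.2e-08 m
F = 4 * pi * gamma * R
F = 4 * pi * 0.06 * 1.2e-08
F = 9.04779e-09 N = 9.0478 nN

9.0478


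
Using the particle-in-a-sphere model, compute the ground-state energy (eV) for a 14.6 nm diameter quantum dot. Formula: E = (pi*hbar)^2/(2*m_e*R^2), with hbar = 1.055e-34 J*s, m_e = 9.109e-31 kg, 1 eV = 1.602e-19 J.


Radius R = 14.6/2 = 7.3 nm = 7.3e-09 m
E = (pi * 1.055e-34)^2 / (2 * 9.109e-31 * (7.3e-09)^2)
E(J) = 1.13151e-21
E = E(J) / 1.602e-19 = 0.0071 eV

0.0071


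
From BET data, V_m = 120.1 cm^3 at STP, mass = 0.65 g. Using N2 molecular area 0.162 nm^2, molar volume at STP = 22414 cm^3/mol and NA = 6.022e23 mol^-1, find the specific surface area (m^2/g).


Number of moles in monolayer = V_m / 22414 = 120.1 / 22414 = 0.00535826
Number of molecules = moles * NA = 0.00535826 * 6.022e23
SA = molecules * sigma / mass
SA = (120.1 / 22414) * 6.022e23 * 0.162e-18 / 0.65
SA = 804.2 m^2/g

804.2


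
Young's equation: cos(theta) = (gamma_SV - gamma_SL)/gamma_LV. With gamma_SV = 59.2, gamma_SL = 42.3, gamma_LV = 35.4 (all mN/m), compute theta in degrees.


cos(theta) = (gamma_SV - gamma_SL) / gamma_LV
cos(theta) = (59.2 - 42.3) / 35.4
cos(theta) = 0.477401
theta = arccos(0.477401) = 61.48 degrees

61.48


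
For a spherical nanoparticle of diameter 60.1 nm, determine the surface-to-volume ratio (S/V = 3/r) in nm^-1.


Radius r = 60.1/2 = 30.05 nm
S/V = 3 / r = 3 / 30.05
S/V = 0.0998 nm^-1

0.0998


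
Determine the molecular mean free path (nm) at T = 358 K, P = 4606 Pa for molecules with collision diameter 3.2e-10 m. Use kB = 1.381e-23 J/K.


Mean free path: lambda = kB*T / (sqrt(2) * pi * d^2 * P)
lambda = 1.381e-23 * 358 / (sqrt(2) * pi * (3.2e-10)^2 * 4606)
lambda = 2.35933e-06 m
lambda = 2359.33 nm

2359.33


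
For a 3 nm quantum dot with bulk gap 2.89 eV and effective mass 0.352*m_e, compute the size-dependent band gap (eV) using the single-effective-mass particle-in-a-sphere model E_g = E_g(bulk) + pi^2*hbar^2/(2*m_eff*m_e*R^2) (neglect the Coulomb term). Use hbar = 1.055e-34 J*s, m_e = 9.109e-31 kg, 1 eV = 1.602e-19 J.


Radius R = 3/2 nm = 1.5e-09 m
Confinement energy dE = pi^2 * hbar^2 / (2 * m_eff * m_e * R^2)
dE = pi^2 * (1.055e-34)^2 / (2 * 0.352 * 9.109e-31 * (1.5e-09)^2) J, divided by 1.602e-19 J/eV
dE = 0.4752 eV
Total band gap = E_g(bulk) + dE = 2.89 + 0.4752 = 3.3652 eV

3.3652
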